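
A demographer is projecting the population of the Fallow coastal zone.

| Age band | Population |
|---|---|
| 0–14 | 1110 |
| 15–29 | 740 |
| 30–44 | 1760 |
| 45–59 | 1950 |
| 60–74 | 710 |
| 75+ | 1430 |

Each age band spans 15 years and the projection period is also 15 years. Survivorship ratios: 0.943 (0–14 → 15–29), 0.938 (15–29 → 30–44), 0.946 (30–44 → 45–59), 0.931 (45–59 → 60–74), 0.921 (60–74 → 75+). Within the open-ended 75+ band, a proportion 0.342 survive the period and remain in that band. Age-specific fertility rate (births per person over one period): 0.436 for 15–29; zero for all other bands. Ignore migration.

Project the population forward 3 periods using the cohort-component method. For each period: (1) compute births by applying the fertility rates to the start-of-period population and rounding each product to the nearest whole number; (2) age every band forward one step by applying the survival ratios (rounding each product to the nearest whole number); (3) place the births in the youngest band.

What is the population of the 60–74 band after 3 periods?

612

Numbering the bands 1..6 from youngest to oldest:
Period 1.
Births: 740 * 0.436 = 323
Band 2: 1110 * 0.943 = 1047
Band 3: 740 * 0.938 = 694
Band 4: 1760 * 0.946 = 1665
Band 5: 1950 * 0.931 = 1815
Band 6: 710 * 0.921 + 1430 * 0.342 = 654 + 489 = 1143
End of period: [323, 1047, 694, 1665, 1815, 1143]
Period 2.
Births: 1047 * 0.436 = 456
Band 2: 323 * 0.943 = 305
Band 3: 1047 * 0.938 = 982
Band 4: 694 * 0.946 = 657
Band 5: 1665 * 0.931 = 1550
Band 6: 1815 * 0.921 + 1143 * 0.342 = 1672 + 391 = 2063
End of period: [456, 305, 982, 657, 1550, 2063]
Period 3.
Births: 305 * 0.436 = 133
Band 2: 456 * 0.943 = 430
Band 3: 305 * 0.938 = 286
Band 4: 982 * 0.946 = 929
Band 5: 657 * 0.931 = 612
Band 6: 1550 * 0.921 + 2063 * 0.342 = 1428 + 706 = 2134
End of period: [133, 430, 286, 929, 612, 2134]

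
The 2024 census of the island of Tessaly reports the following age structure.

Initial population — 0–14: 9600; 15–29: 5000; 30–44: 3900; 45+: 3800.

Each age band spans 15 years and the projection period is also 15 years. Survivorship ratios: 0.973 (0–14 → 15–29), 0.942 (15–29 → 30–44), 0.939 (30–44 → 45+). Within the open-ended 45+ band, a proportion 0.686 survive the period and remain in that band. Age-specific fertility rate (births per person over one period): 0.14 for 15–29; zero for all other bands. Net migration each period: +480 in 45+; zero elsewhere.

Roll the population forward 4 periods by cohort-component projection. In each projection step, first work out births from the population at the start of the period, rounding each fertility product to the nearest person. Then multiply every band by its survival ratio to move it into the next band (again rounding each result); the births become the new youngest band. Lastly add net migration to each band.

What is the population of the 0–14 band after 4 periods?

After projecting period 1:
Births: 5000 × 0.14 = 700
15–29: 9600 × 0.973 = 9341
30–44: 5000 × 0.942 = 4710
45+: 3900 × 0.939 + 3800 × 0.686 = 3662 + 2607 = 6269
Net migration: 45+ + 480 → 6749
→ [700, 9341, 4710, 6749]
After projecting period 2:
Births: 9341 × 0.14 = 1308
15–29: 700 × 0.973 = 681
30–44: 9341 × 0.942 = 8799
45+: 4710 × 0.939 + 6749 × 0.686 = 4423 + 4630 = 9053
Net migration: 45+ + 480 → 9533
→ [1308, 681, 8799, 9533]
After projecting period 3:
Births: 681 × 0.14 = 95
15–29: 1308 × 0.973 = 1273
30–44: 681 × 0.942 = 642
45+: 8799 × 0.939 + 9533 × 0.686 = 8262 + 6540 = 14802
Net migration: 45+ + 480 → 15282
→ [95, 1273, 642, 15282]
After projecting period 4:
Births: 1273 × 0.14 = 178
15–29: 95 × 0.973 = 92
30–44: 1273 × 0.942 = 1199
45+: 642 × 0.939 + 15282 × 0.686 = 603 + 10483 = 11086
Net migration: 45+ + 480 → 11566
→ [178, 92, 1199, 11566]

178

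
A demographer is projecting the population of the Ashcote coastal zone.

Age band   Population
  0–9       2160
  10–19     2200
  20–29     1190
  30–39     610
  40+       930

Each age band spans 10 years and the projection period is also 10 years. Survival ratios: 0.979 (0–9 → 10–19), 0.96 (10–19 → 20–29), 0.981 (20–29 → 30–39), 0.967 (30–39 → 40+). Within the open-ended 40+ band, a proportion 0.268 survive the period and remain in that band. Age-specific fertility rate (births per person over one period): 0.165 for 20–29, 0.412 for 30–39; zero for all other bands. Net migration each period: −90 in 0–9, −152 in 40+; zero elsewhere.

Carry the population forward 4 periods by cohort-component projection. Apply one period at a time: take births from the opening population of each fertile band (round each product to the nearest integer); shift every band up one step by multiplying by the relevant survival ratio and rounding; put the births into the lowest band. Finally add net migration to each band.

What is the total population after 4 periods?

5238

Period 1.
Births: 1190 × 0.165 = 196 ; 610 × 0.412 = 251 → 447
10–19: 2160 × 0.979 = 2115
20–29: 2200 × 0.96 = 2112
30–39: 1190 × 0.981 = 1167
40+: 610 × 0.967 + 930 × 0.268 = 590 + 249 = 839
Net migration: 0–9 − 90 → 357; 40+ − 152 → 687
Giving 357 / 2115 / 2112 / 1167 / 687.
Period 2.
Births: 2112 × 0.165 = 348 ; 1167 × 0.412 = 481 → 829
10–19: 357 × 0.979 = 350
20–29: 2115 × 0.96 = 2030
30–39: 2112 × 0.981 = 2072
40+: 1167 × 0.967 + 687 × 0.268 = 1128 + 184 = 1312
Net migration: 0–9 − 90 → 739; 40+ − 152 → 1160
Giving 739 / 350 / 2030 / 2072 / 1160.
Period 3.
Births: 2030 × 0.165 = 335 ; 2072 × 0.412 = 854 → 1189
10–19: 739 × 0.979 = 723
20–29: 350 × 0.96 = 336
30–39: 2030 × 0.981 = 1991
40+: 2072 × 0.967 + 1160 × 0.268 = 2004 + 311 = 2315
Net migration: 0–9 − 90 → 1099; 40+ − 152 → 2163
Giving 1099 / 723 / 336 / 1991 / 2163.
Period 4.
Births: 336 × 0.165 = 55 ; 1991 × 0.412 = 820 → 875
10–19: 1099 × 0.979 = 1076
20–29: 723 × 0.96 = 694
30–39: 336 × 0.981 = 330
40+: 1991 × 0.967 + 2163 × 0.268 = 1925 + 580 = 2505
Net migration: 0–9 − 90 → 785; 40+ − 152 → 2353
Giving 785 / 1076 / 694 / 330 / 2353.
Total after period 4: 785 + 1076 + 694 + 330 + 2353 = 5238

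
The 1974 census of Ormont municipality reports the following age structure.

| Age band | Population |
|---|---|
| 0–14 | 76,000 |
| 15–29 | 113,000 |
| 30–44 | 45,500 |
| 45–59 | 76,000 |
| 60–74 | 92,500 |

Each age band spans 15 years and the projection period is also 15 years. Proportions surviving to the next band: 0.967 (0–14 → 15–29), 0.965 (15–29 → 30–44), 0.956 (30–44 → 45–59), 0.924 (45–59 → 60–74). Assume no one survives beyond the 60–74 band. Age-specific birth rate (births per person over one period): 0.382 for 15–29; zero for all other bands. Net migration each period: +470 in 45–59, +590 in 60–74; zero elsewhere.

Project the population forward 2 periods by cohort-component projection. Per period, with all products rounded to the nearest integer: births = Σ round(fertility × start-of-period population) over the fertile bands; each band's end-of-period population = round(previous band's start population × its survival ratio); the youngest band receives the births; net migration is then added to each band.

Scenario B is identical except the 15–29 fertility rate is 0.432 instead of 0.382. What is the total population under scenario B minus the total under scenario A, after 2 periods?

(Groups numbered youngest = 1 to oldest = 5.)
— Period 1 —
Births: 113000 × 0.382 = 43166
Group 2: 76000 × 0.967 = 73492
Group 3: 113000 × 0.965 = 109045
Group 4: 45500 × 0.956 = 43498
Group 5: 76000 × 0.924 = 70224
Net migration: Group 4 + 470 → 43968; Group 5 + 590 → 70814
Giving 43166 / 73492 / 109045 / 43968 / 70814.
— Period 2 —
Births: 73492 × 0.382 = 28074
Group 2: 43166 × 0.967 = 41742
Group 3: 73492 × 0.965 = 70920
Group 4: 109045 × 0.956 = 104247
Group 5: 43968 × 0.924 = 40626
Net migration: Group 4 + 470 → 104717; Group 5 + 590 → 41216
Giving 28074 / 41742 / 70920 / 104717 / 41216.
Scenario A total after 2 periods: 286669
Scenario B projection —
— Period 1 —
Births: 113000 × 0.432 = 48816
Group 2: 76000 × 0.967 = 73492
Group 3: 113000 × 0.965 = 109045
Group 4: 45500 × 0.956 = 43498
Group 5: 76000 × 0.924 = 70224
Net migration: Group 4 + 470 → 43968; Group 5 + 590 → 70814
Giving 48816 / 73492 / 109045 / 43968 / 70814.
— Period 2 —
Births: 73492 × 0.432 = 31749
Group 2: 48816 × 0.967 = 47205
Group 3: 73492 × 0.965 = 70920
Group 4: 109045 × 0.956 = 104247
Group 5: 43968 × 0.924 = 40626
Net migration: Group 4 + 470 → 104717; Group 5 + 590 → 41216
Giving 31749 / 47205 / 70920 / 104717 / 41216.
Scenario B total after 2 periods: 295807
Difference B − A = 295807 − 286669 = 9138

9138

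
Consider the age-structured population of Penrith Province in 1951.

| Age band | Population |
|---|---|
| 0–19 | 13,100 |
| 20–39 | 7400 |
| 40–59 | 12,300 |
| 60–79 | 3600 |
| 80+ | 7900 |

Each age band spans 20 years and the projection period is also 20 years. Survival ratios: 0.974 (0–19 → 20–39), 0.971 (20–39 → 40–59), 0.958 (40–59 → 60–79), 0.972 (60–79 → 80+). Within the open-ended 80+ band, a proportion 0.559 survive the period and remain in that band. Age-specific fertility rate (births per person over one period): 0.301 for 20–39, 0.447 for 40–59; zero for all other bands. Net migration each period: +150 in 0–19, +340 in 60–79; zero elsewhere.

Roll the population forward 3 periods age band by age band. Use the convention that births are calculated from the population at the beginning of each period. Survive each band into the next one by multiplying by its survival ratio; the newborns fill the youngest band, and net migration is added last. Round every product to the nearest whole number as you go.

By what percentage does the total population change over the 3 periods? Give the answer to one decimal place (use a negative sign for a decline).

14.6

Numbering the groups 1..5 from youngest to oldest:
After projecting period 1:
Births: 7400 * 0.301 = 2227, 12300 * 0.447 = 5498 — total 7725
Group 2: 13100 * 0.974 = 12759
Group 3: 7400 * 0.971 = 7185
Group 4: 12300 * 0.958 = 11783
Group 5: 3600 * 0.972 + 7900 * 0.559 = 3499 + 4416 = 7915
Net migration: Group 1 + 150 → 7875; Group 4 + 340 → 12123
→ [7875, 12759, 7185, 12123, 7915]
After projecting period 2:
Births: 12759 * 0.301 = 3840, 7185 * 0.447 = 3212 — total 7052
Group 2: 7875 * 0.974 = 7670
Group 3: 12759 * 0.971 = 12389
Group 4: 7185 * 0.958 = 6883
Group 5: 12123 * 0.972 + 7915 * 0.559 = 11784 + 4424 = 16208
Net migration: Group 1 + 150 → 7202; Group 4 + 340 → 7223
→ [7202, 7670, 12389, 7223, 16208]
After projecting period 3:
Births: 7670 * 0.301 = 2309, 12389 * 0.447 = 5538 — total 7847
Group 2: 7202 * 0.974 = 7015
Group 3: 7670 * 0.971 = 7448
Group 4: 12389 * 0.958 = 11869
Group 5: 7223 * 0.972 + 16208 * 0.559 = 7021 + 9060 = 16081
Net migration: Group 1 + 150 → 7997; Group 4 + 340 → 12209
→ [7997, 7015, 7448, 12209, 16081]
Total: 44300 → 50750; change = 6450; percentage change = 14.6%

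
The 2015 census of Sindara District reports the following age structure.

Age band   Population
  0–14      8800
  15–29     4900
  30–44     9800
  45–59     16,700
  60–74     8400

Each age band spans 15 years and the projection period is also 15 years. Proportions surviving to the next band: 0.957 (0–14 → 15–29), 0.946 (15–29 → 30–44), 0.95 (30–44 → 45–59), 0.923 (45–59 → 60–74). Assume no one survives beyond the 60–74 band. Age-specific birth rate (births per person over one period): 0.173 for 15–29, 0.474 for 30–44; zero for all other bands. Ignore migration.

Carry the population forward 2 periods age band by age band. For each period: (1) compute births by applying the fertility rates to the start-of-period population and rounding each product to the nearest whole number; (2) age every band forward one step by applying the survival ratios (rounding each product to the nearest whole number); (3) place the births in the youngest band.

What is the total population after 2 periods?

29874

— Period 1 —
Births: 4900 × 0.173 = 848  |  9800 × 0.474 = 4645 → total 5493
15–29: 8800 × 0.957 = 8422
30–44: 4900 × 0.946 = 4635
45–59: 9800 × 0.95 = 9310
60–74: 16700 × 0.923 = 15414
Population now: 0–14=5493, 15–29=8422, 30–44=4635, 45–59=9310, 60–74=15414
— Period 2 —
Births: 8422 × 0.173 = 1457  |  4635 × 0.474 = 2197 → total 3654
15–29: 5493 × 0.957 = 5257
30–44: 8422 × 0.946 = 7967
45–59: 4635 × 0.95 = 4403
60–74: 9310 × 0.923 = 8593
Population now: 0–14=3654, 15–29=5257, 30–44=7967, 45–59=4403, 60–74=8593
Total after period 2: 3654 + 5257 + 7967 + 4403 + 8593 = 29874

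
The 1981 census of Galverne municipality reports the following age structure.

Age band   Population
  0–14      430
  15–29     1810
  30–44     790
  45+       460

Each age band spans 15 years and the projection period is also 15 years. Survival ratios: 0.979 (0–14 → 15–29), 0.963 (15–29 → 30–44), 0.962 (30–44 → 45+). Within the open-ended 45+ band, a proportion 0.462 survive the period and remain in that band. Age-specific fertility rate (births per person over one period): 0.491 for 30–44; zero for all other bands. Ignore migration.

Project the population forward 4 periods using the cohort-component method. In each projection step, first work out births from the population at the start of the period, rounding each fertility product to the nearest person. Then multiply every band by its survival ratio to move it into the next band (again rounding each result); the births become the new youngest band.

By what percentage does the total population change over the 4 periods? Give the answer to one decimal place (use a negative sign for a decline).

-37.9

— Period 1 —
Births: 790 × 0.491 = 388
15–29: 430 × 0.979 = 421
30–44: 1810 × 0.963 = 1743
45+: 790 × 0.962 + 460 × 0.462 = 760 + 213 = 973
→ [388, 421, 1743, 973]
— Period 2 —
Births: 1743 × 0.491 = 856
15–29: 388 × 0.979 = 380
30–44: 421 × 0.963 = 405
45+: 1743 × 0.962 + 973 × 0.462 = 1677 + 450 = 2127
→ [856, 380, 405, 2127]
— Period 3 —
Births: 405 × 0.491 = 199
15–29: 856 × 0.979 = 838
30–44: 380 × 0.963 = 366
45+: 405 × 0.962 + 2127 × 0.462 = 390 + 983 = 1373
→ [199, 838, 366, 1373]
— Period 4 —
Births: 366 × 0.491 = 180
15–29: 199 × 0.979 = 195
30–44: 838 × 0.963 = 807
45+: 366 × 0.962 + 1373 × 0.462 = 352 + 634 = 986
→ [180, 195, 807, 986]
Total: 3490 → 2168; change = -1322; percentage change = -37.9%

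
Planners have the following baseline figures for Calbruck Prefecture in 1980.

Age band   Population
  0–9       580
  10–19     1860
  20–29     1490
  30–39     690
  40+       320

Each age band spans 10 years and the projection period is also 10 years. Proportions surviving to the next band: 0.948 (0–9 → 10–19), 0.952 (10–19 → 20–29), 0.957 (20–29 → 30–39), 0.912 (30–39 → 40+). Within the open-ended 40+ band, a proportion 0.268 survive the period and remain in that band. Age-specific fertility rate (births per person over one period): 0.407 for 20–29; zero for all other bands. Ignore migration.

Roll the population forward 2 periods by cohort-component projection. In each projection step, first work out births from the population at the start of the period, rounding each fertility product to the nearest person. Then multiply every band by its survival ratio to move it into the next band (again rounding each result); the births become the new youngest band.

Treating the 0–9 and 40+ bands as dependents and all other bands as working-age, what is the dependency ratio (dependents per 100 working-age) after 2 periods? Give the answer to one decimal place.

79.3

— Period 1 —
Births: 1490 × 0.407 = 606
10–19: 580 × 0.948 = 550
20–29: 1860 × 0.952 = 1771
30–39: 1490 × 0.957 = 1426
40+: 690 × 0.912 + 320 × 0.268 = 629 + 86 = 715
End of period: [606, 550, 1771, 1426, 715]
— Period 2 —
Births: 1771 × 0.407 = 721
10–19: 606 × 0.948 = 574
20–29: 550 × 0.952 = 524
30–39: 1771 × 0.957 = 1695
40+: 1426 × 0.912 + 715 × 0.268 = 1301 + 192 = 1493
End of period: [721, 574, 524, 1695, 1493]
Dependents (band 0–9 + band 40+) = 721 + 1493 = 2214; working-age = 2793; ratio = 2214/2793 × 100 = 79.3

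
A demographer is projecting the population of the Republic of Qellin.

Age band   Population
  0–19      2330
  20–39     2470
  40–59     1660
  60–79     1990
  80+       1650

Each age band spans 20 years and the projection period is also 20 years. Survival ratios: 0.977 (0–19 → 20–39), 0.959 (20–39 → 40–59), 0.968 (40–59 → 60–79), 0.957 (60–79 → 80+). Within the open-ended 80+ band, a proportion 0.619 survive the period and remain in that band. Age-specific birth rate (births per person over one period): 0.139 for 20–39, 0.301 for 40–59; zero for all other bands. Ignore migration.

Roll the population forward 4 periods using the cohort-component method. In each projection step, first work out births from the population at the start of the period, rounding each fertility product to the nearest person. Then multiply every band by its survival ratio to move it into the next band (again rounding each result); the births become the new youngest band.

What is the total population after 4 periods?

After projecting period 1:
Births: 2470 × 0.139 = 343 ; 1660 × 0.301 = 500 — total 843
20–39: 2330 × 0.977 = 2276
40–59: 2470 × 0.959 = 2369
60–79: 1660 × 0.968 = 1607
80+: 1990 × 0.957 + 1650 × 0.619 = 1904 + 1021 = 2925
Population now: 0–19=843, 20–39=2276, 40–59=2369, 60–79=1607, 80+=2925
After projecting period 2:
Births: 2276 × 0.139 = 316 ; 2369 × 0.301 = 713 — total 1029
20–39: 843 × 0.977 = 824
40–59: 2276 × 0.959 = 2183
60–79: 2369 × 0.968 = 2293
80+: 1607 × 0.957 + 2925 × 0.619 = 1538 + 1811 = 3349
Population now: 0–19=1029, 20–39=824, 40–59=2183, 60–79=2293, 80+=3349
After projecting period 3:
Births: 824 × 0.139 = 115 ; 2183 × 0.301 = 657 — total 772
20–39: 1029 × 0.977 = 1005
40–59: 824 × 0.959 = 790
60–79: 2183 × 0.968 = 2113
80+: 2293 × 0.957 + 3349 × 0.619 = 2194 + 2073 = 4267
Population now: 0–19=772, 20–39=1005, 40–59=790, 60–79=2113, 80+=4267
After projecting period 4:
Births: 1005 × 0.139 = 140 ; 790 × 0.301 = 238 — total 378
20–39: 772 × 0.977 = 754
40–59: 1005 × 0.959 = 964
60–79: 790 × 0.968 = 765
80+: 2113 × 0.957 + 4267 × 0.619 = 2022 + 2641 = 4663
Population now: 0–19=378, 20–39=754, 40–59=964, 60–79=765, 80+=4663
Total after period 4: 378 + 754 + 964 + 765 + 4663 = 7524

7524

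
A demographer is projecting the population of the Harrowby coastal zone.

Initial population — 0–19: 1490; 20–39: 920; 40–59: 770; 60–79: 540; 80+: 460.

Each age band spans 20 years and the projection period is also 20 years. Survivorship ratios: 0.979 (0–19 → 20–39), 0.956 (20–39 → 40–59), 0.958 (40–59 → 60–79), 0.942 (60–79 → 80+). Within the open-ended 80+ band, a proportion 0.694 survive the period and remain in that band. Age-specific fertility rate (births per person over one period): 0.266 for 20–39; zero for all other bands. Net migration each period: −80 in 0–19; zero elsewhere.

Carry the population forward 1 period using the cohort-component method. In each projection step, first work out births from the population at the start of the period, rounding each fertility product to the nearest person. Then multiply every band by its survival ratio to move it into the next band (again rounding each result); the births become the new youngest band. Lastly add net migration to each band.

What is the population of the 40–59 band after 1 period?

After projecting period 1:
Births: 920 × 0.266 = 245
20–39: 1490 × 0.979 = 1459
40–59: 920 × 0.956 = 880
60–79: 770 × 0.958 = 738
80+: 540 × 0.942 + 460 × 0.694 = 509 + 319 = 828
Net migration: 0–19 − 80 → 165
End of period: [165, 1459, 880, 738, 828]

880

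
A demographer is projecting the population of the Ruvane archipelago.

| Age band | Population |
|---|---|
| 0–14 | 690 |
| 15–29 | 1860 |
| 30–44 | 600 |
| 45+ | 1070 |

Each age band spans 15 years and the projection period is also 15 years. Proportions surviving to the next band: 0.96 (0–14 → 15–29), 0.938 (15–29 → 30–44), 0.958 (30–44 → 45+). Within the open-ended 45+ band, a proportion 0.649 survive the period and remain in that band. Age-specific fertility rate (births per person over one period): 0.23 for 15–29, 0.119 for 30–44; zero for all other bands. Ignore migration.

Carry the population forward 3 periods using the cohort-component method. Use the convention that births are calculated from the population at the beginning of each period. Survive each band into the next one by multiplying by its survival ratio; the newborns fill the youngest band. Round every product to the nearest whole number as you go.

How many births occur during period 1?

Numbering the bands 1..4 from youngest to oldest:
[period 1]
Births: 1860 × 0.23 = 428, 600 × 0.119 = 71 — total 499
Band 2: 690 × 0.96 = 662
Band 3: 1860 × 0.938 = 1745
Band 4: 600 × 0.958 + 1070 × 0.649 = 575 + 694 = 1269
→ [499, 662, 1745, 1269]

499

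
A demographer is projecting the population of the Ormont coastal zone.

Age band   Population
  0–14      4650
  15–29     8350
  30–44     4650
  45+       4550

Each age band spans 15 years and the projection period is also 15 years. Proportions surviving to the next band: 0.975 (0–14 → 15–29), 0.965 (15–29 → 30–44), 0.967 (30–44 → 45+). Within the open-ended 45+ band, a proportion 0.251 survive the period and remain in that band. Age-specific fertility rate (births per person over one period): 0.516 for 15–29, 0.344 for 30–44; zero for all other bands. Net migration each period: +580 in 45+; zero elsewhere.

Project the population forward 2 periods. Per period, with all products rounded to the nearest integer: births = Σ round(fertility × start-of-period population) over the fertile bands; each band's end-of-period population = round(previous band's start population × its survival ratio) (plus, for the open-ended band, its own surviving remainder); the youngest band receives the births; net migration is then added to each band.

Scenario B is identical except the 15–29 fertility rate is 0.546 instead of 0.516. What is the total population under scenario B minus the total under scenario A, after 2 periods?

380

[period 1]
Births: 8350 × 0.516 = 4309  |  4650 × 0.344 = 1600 → total 5909
15–29: 4650 × 0.975 = 4534
30–44: 8350 × 0.965 = 8058
45+: 4650 × 0.967 + 4550 × 0.251 = 4497 + 1142 = 5639
Net migration: 45+ + 580 → 6219
Giving 5909 / 4534 / 8058 / 6219.
[period 2]
Births: 4534 × 0.516 = 2340  |  8058 × 0.344 = 2772 → total 5112
15–29: 5909 × 0.975 = 5761
30–44: 4534 × 0.965 = 4375
45+: 8058 × 0.967 + 6219 × 0.251 = 7792 + 1561 = 9353
Net migration: 45+ + 580 → 9933
Giving 5112 / 5761 / 4375 / 9933.
Scenario A total after 2 periods: 25181
Scenario B projection —
[period 1]
Births: 8350 × 0.546 = 4559  |  4650 × 0.344 = 1600 → total 6159
15–29: 4650 × 0.975 = 4534
30–44: 8350 × 0.965 = 8058
45+: 4650 × 0.967 + 4550 × 0.251 = 4497 + 1142 = 5639
Net migration: 45+ + 580 → 6219
Giving 6159 / 4534 / 8058 / 6219.
[period 2]
Births: 4534 × 0.546 = 2476  |  8058 × 0.344 = 2772 → total 5248
15–29: 6159 × 0.975 = 6005
30–44: 4534 × 0.965 = 4375
45+: 8058 × 0.967 + 6219 × 0.251 = 7792 + 1561 = 9353
Net migration: 45+ + 580 → 9933
Giving 5248 / 6005 / 4375 / 9933.
Scenario B total after 2 periods: 25561
Difference B − A = 25561 − 25181 = 380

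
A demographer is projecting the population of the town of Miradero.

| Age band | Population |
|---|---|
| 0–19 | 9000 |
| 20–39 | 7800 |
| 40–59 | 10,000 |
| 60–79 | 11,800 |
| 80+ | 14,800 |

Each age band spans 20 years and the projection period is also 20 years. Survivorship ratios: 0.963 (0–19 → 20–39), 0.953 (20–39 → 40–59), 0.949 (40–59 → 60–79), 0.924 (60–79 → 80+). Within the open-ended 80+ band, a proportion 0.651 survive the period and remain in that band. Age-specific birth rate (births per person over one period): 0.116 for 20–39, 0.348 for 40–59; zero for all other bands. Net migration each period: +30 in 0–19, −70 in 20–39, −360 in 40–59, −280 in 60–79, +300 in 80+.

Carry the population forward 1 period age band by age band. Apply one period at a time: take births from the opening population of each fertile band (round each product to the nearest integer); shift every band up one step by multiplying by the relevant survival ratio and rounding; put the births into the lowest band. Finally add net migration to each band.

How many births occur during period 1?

(Bands numbered youngest = 1 to oldest = 5.)
[period 1]
Births: 7800 × 0.116 = 905 ; 10000 × 0.348 = 3480 ⇒ total 4385
Band 2: 9000 × 0.963 = 8667
Band 3: 7800 × 0.953 = 7433
Band 4: 10000 × 0.949 = 9490
Band 5: 11800 × 0.924 + 14800 × 0.651 = 10903 + 9635 = 20538
Net migration: Band 1 + 30 → 4415; Band 2 − 70 → 8597; Band 3 − 360 → 7073; Band 4 − 280 → 9210; Band 5 + 300 → 20838
End of period: [4415, 8597, 7073, 9210, 20838]

4385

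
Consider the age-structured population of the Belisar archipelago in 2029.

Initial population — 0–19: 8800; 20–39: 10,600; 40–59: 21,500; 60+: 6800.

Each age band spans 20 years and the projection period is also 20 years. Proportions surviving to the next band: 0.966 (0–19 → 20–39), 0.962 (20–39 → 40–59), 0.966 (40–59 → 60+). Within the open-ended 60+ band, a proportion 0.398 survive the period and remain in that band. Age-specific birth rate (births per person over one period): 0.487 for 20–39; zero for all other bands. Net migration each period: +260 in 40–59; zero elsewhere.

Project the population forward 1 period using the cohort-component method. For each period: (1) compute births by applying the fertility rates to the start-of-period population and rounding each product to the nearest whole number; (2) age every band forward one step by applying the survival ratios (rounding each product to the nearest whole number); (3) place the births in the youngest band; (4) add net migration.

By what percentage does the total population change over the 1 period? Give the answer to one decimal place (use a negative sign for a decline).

-0.2

Let group 1 be 0–19 through group 4 = 60+.
— Period 1 —
Births: 10600 × 0.487 = 5162
Group 2: 8800 × 0.966 = 8501
Group 3: 10600 × 0.962 = 10197
Group 4: 21500 × 0.966 + 6800 × 0.398 = 20769 + 2706 = 23475
Net migration: Group 3 + 260 → 10457
Population now: 0–19=5162, 20–39=8501, 40–59=10457, 60+=23475
Total: 47700 → 47595; change = -105; percentage change = -0.2%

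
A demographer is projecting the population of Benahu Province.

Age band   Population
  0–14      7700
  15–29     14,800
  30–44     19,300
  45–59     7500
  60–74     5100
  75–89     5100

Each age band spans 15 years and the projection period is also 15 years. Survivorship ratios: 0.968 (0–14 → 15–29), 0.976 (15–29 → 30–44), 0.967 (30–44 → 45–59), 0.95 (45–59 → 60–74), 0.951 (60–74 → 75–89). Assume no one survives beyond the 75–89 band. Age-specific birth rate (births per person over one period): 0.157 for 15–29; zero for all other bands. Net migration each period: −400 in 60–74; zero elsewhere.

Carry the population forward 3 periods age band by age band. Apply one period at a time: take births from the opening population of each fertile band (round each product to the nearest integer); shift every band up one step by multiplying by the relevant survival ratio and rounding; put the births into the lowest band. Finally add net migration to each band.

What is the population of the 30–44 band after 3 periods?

2196

— Period 1 —
Births: 14800 * 0.157 = 2324
15–29: 7700 * 0.968 = 7454
30–44: 14800 * 0.976 = 14445
45–59: 19300 * 0.967 = 18663
60–74: 7500 * 0.95 = 7125
75–89: 5100 * 0.951 = 4850
Net migration: 60–74 − 400 → 6725
End of period: [2324, 7454, 14445, 18663, 6725, 4850]
— Period 2 —
Births: 7454 * 0.157 = 1170
15–29: 2324 * 0.968 = 2250
30–44: 7454 * 0.976 = 7275
45–59: 14445 * 0.967 = 13968
60–74: 18663 * 0.95 = 17730
75–89: 6725 * 0.951 = 6395
Net migration: 60–74 − 400 → 17330
End of period: [1170, 2250, 7275, 13968, 17330, 6395]
— Period 3 —
Births: 2250 * 0.157 = 353
15–29: 1170 * 0.968 = 1133
30–44: 2250 * 0.976 = 2196
45–59: 7275 * 0.967 = 7035
60–74: 13968 * 0.95 = 13270
75–89: 17330 * 0.951 = 16481
Net migration: 60–74 − 400 → 12870
End of period: [353, 1133, 2196, 7035, 12870, 16481]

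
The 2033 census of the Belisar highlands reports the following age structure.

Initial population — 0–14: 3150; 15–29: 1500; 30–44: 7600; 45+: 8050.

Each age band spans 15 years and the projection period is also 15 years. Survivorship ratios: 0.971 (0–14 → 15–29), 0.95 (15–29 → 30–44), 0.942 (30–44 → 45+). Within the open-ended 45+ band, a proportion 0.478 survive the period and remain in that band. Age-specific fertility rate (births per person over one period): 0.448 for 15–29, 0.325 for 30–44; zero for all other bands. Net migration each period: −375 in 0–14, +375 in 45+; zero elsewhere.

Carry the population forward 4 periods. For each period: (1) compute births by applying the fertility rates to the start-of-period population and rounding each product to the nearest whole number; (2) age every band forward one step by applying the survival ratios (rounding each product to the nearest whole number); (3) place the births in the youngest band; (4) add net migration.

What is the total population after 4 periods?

10059

Period 1:
Births: 1500 × 0.448 = 672  |  7600 × 0.325 = 2470 → total 3142
15–29: 3150 × 0.971 = 3059
30–44: 1500 × 0.95 = 1425
45+: 7600 × 0.942 + 8050 × 0.478 = 7159 + 3848 = 11007
Net migration: 0–14 − 375 → 2767; 45+ + 375 → 11382
Giving 2767 / 3059 / 1425 / 11382.
Period 2:
Births: 3059 × 0.448 = 1370  |  1425 × 0.325 = 463 → total 1833
15–29: 2767 × 0.971 = 2687
30–44: 3059 × 0.95 = 2906
45+: 1425 × 0.942 + 11382 × 0.478 = 1342 + 5441 = 6783
Net migration: 0–14 − 375 → 1458; 45+ + 375 → 7158
Giving 1458 / 2687 / 2906 / 7158.
Period 3:
Births: 2687 × 0.448 = 1204  |  2906 × 0.325 = 944 → total 2148
15–29: 1458 × 0.971 = 1416
30–44: 2687 × 0.95 = 2553
45+: 2906 × 0.942 + 7158 × 0.478 = 2737 + 3422 = 6159
Net migration: 0–14 − 375 → 1773; 45+ + 375 → 6534
Giving 1773 / 1416 / 2553 / 6534.
Period 4:
Births: 1416 × 0.448 = 634  |  2553 × 0.325 = 830 → total 1464
15–29: 1773 × 0.971 = 1722
30–44: 1416 × 0.95 = 1345
45+: 2553 × 0.942 + 6534 × 0.478 = 2405 + 3123 = 5528
Net migration: 0–14 − 375 → 1089; 45+ + 375 → 5903
Giving 1089 / 1722 / 1345 / 5903.
Total after period 4: 1089 + 1722 + 1345 + 5903 = 10059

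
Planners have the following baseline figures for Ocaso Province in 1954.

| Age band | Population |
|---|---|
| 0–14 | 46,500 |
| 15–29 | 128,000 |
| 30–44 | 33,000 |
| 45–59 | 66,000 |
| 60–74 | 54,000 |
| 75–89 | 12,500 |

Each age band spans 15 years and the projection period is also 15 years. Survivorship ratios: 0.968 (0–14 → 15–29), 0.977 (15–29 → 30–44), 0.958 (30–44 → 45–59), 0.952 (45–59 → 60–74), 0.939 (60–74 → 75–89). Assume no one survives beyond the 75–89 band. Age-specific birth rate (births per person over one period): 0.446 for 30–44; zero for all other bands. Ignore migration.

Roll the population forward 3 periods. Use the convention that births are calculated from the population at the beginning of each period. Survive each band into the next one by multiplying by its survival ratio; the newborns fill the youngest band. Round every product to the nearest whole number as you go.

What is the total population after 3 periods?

Period 1.
Births: 33000 × 0.446 = 14718
15–29: 46500 × 0.968 = 45012
30–44: 128000 × 0.977 = 125056
45–59: 33000 × 0.958 = 31614
60–74: 66000 × 0.952 = 62832
75–89: 54000 × 0.939 = 50706
→ [14718, 45012, 125056, 31614, 62832, 50706]
Period 2.
Births: 125056 × 0.446 = 55775
15–29: 14718 × 0.968 = 14247
30–44: 45012 × 0.977 = 43977
45–59: 125056 × 0.958 = 119804
60–74: 31614 × 0.952 = 30097
75–89: 62832 × 0.939 = 58999
→ [55775, 14247, 43977, 119804, 30097, 58999]
Period 3.
Births: 43977 × 0.446 = 19614
15–29: 55775 × 0.968 = 53990
30–44: 14247 × 0.977 = 13919
45–59: 43977 × 0.958 = 42130
60–74: 119804 × 0.952 = 114053
75–89: 30097 × 0.939 = 28261
→ [19614, 53990, 13919, 42130, 114053, 28261]
Total after period 3: 19614 + 53990 + 13919 + 42130 + 114053 + 28261 = 271967

271967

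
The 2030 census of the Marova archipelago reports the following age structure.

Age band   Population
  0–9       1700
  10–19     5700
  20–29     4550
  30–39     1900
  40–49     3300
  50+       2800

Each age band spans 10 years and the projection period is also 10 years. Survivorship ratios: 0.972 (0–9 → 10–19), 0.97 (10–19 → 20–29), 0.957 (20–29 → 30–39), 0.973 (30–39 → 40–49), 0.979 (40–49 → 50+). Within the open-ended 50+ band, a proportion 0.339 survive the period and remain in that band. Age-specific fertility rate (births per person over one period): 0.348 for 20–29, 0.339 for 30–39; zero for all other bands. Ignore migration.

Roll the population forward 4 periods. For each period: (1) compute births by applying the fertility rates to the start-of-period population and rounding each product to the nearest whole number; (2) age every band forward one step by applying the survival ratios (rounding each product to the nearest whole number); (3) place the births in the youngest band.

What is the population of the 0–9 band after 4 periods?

Numbering the groups 1..6 from youngest to oldest:
Period 1:
Births: 4550 × 0.348 = 1583  |  1900 × 0.339 = 644 → total 2227
Group 2: 1700 × 0.972 = 1652
Group 3: 5700 × 0.97 = 5529
Group 4: 4550 × 0.957 = 4354
Group 5: 1900 × 0.973 = 1849
Group 6: 3300 × 0.979 + 2800 × 0.339 = 3231 + 949 = 4180
Population now: 0–9=2227, 10–19=1652, 20–29=5529, 30–39=4354, 40–49=1849, 50+=4180
Period 2:
Births: 5529 × 0.348 = 1924  |  4354 × 0.339 = 1476 → total 3400
Group 2: 2227 × 0.972 = 2165
Group 3: 1652 × 0.97 = 1602
Group 4: 5529 × 0.957 = 5291
Group 5: 4354 × 0.973 = 4236
Group 6: 1849 × 0.979 + 4180 × 0.339 = 1810 + 1417 = 3227
Population now: 0–9=3400, 10–19=2165, 20–29=1602, 30–39=5291, 40–49=4236, 50+=3227
Period 3:
Births: 1602 × 0.348 = 557  |  5291 × 0.339 = 1794 → total 2351
Group 2: 3400 × 0.972 = 3305
Group 3: 2165 × 0.97 = 2100
Group 4: 1602 × 0.957 = 1533
Group 5: 5291 × 0.973 = 5148
Group 6: 4236 × 0.979 + 3227 × 0.339 = 4147 + 1094 = 5241
Population now: 0–9=2351, 10–19=3305, 20–29=2100, 30–39=1533, 40–49=5148, 50+=5241
Period 4:
Births: 2100 × 0.348 = 731  |  1533 × 0.339 = 520 → total 1251
Group 2: 2351 × 0.972 = 2285
Group 3: 3305 × 0.97 = 3206
Group 4: 2100 × 0.957 = 2010
Group 5: 1533 × 0.973 = 1492
Group 6: 5148 × 0.979 + 5241 × 0.339 = 5040 + 1777 = 6817
Population now: 0–9=1251, 10–19=2285, 20–29=3206, 30–39=2010, 40–49=1492, 50+=6817

1251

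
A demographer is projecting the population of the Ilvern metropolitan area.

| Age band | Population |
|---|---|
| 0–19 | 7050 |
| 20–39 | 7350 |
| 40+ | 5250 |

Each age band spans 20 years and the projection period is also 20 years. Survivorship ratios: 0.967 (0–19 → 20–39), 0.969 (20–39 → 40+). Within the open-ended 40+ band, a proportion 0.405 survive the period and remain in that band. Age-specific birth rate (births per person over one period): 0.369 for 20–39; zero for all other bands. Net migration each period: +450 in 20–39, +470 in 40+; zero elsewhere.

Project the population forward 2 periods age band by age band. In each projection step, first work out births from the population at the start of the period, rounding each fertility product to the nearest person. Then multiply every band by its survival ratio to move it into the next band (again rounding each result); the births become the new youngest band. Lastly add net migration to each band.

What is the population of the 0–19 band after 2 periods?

Period 1.
Births: 7350 × 0.369 = 2712
20–39: 7050 × 0.967 = 6817
40+: 7350 × 0.969 + 5250 × 0.405 = 7122 + 2126 = 9248
Net migration: 20–39 + 450 → 7267; 40+ + 470 → 9718
→ [2712, 7267, 9718]
Period 2.
Births: 7267 × 0.369 = 2682
20–39: 2712 × 0.967 = 2623
40+: 7267 × 0.969 + 9718 × 0.405 = 7042 + 3936 = 10978
Net migration: 20–39 + 450 → 3073; 40+ + 470 → 11448
→ [2682, 3073, 11448]

2682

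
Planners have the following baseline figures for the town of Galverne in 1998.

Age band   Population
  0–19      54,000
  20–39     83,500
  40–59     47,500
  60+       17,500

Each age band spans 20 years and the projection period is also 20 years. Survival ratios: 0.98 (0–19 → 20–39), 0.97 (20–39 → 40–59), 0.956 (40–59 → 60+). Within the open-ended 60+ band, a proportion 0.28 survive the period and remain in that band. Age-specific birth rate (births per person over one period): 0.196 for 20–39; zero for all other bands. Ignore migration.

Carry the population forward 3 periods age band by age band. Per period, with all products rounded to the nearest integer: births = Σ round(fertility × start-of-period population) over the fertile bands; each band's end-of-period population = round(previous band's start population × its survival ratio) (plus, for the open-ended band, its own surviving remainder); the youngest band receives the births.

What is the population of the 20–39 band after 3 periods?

Period 1.
Births: 83500 × 0.196 = 16366
20–39: 54000 × 0.98 = 52920
40–59: 83500 × 0.97 = 80995
60+: 47500 × 0.956 + 17500 × 0.28 = 45410 + 4900 = 50310
Giving 16366 / 52920 / 80995 / 50310.
Period 2.
Births: 52920 × 0.196 = 10372
20–39: 16366 × 0.98 = 16039
40–59: 52920 × 0.97 = 51332
60+: 80995 × 0.956 + 50310 × 0.28 = 77431 + 14087 = 91518
Giving 10372 / 16039 / 51332 / 91518.
Period 3.
Births: 16039 × 0.196 = 3144
20–39: 10372 × 0.98 = 10165
40–59: 16039 × 0.97 = 15558
60+: 51332 × 0.956 + 91518 × 0.28 = 49073 + 25625 = 74698
Giving 3144 / 10165 / 15558 / 74698.

10165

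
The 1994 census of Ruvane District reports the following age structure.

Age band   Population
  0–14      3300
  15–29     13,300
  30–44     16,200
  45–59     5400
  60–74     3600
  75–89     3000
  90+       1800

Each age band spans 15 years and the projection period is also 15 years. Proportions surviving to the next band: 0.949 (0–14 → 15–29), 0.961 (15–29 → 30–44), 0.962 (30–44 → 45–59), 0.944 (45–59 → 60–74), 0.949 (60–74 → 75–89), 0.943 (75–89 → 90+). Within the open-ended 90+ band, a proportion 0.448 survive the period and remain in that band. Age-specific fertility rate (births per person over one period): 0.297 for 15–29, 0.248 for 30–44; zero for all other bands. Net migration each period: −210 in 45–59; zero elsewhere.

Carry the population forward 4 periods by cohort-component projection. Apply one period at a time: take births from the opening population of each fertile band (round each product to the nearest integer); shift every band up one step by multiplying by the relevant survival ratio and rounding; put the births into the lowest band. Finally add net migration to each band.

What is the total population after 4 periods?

Period 1.
Births: 13300 × 0.297 = 3950 ; 16200 × 0.248 = 4018 — total 7968
15–29: 3300 × 0.949 = 3132
30–44: 13300 × 0.961 = 12781
45–59: 16200 × 0.962 = 15584
60–74: 5400 × 0.944 = 5098
75–89: 3600 × 0.949 = 3416
90+: 3000 × 0.943 + 1800 × 0.448 = 2829 + 806 = 3635
Net migration: 45–59 − 210 → 15374
Giving 7968 / 3132 / 12781 / 15374 / 5098 / 3416 / 3635.
Period 2.
Births: 3132 × 0.297 = 930 ; 12781 × 0.248 = 3170 — total 4100
15–29: 7968 × 0.949 = 7562
30–44: 3132 × 0.961 = 3010
45–59: 12781 × 0.962 = 12295
60–74: 15374 × 0.944 = 14513
75–89: 5098 × 0.949 = 4838
90+: 3416 × 0.943 + 3635 × 0.448 = 3221 + 1628 = 4849
Net migration: 45–59 − 210 → 12085
Giving 4100 / 7562 / 3010 / 12085 / 14513 / 4838 / 4849.
Period 3.
Births: 7562 × 0.297 = 2246 ; 3010 × 0.248 = 746 — total 2992
15–29: 4100 × 0.949 = 3891
30–44: 7562 × 0.961 = 7267
45–59: 3010 × 0.962 = 2896
60–74: 12085 × 0.944 = 11408
75–89: 14513 × 0.949 = 13773
90+: 4838 × 0.943 + 4849 × 0.448 = 4562 + 2172 = 6734
Net migration: 45–59 − 210 → 2686
Giving 2992 / 3891 / 7267 / 2686 / 11408 / 13773 / 6734.
Period 4.
Births: 3891 × 0.297 = 1156 ; 7267 × 0.248 = 1802 — total 2958
15–29: 2992 × 0.949 = 2839
30–44: 3891 × 0.961 = 3739
45–59: 7267 × 0.962 = 6991
60–74: 2686 × 0.944 = 2536
75–89: 11408 × 0.949 = 10826
90+: 13773 × 0.943 + 6734 × 0.448 = 12988 + 3017 = 16005
Net migration: 45–59 − 210 → 6781
Giving 2958 / 2839 / 3739 / 6781 / 2536 / 10826 / 16005.
Total after period 4: 2958 + 2839 + 3739 + 6781 + 2536 + 10826 + 16005 = 45684

45684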